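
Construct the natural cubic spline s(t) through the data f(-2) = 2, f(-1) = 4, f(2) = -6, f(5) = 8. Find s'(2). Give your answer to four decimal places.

With M_i denoting the second derivative at x_i, h_i = 1, 3, 3, and Δ_i = (y_(i+1) − y_i)/h_i = 2, -10/3, 14/3:
  1·M_0 + 8·M_1 + 3·M_2 = 6(Δ_1 - Δ_0) = -32
  3·M_1 + 12·M_2 + 3·M_3 = 6(Δ_2 - Δ_1) = 48
Natural end conditions: M_0 = M_3 = 0.
Solving the tridiagonal system: M_0 = 0, M_1 = -176/29, M_2 = 160/29, M_3 = 0.
On [2, 5], s'(t) = b_2 + 2c_2·(t - 2) + 3d_2·(t - 2)² with b_2 = Δ_2 - h_2(2M_2 + M_3)/6 = -74/87, c_2 = M_2/2 = 80/29, d_2 = (M_3 - M_2)/(6h_2) = -80/261. So s'(2) = -74/87.

-0.8506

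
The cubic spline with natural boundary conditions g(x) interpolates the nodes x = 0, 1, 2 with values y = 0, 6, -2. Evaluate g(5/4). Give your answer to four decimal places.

5.1484

With M_i denoting the second derivative at x_i, h_i = 1, 1, and Δ_i = (y_(i+1) − y_i)/h_i = 6, -8:
  1·M_0 + 4·M_1 + 1·M_2 = 6(Δ_1 - Δ_0) = -84
Natural end conditions: M_0 = M_2 = 0.
Solving the tridiagonal system: M_0 = 0, M_1 = -21, M_2 = 0.
On [1, 2], g(x) = 6 - 1·(x - 1) - 21/2·(x - 1)² + 7/2·(x - 1)³.
With (x - 1) = 1/4: g(5/4) = 659/128.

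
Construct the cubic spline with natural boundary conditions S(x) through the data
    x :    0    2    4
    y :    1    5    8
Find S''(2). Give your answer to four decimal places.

Let M_i = S''(x_i). Step sizes h_i = 2, 2; slopes of the chords Δ_i = (y_(i+1) - y_i)/h_i = 2, 3/2.
  2·M_0 + 8·M_1 + 2·M_2 = 6(Δ_1 - Δ_0) = -3
Natural end conditions: M_0 = M_2 = 0.
Solving: M_0 = 0, M_1 = -3/8, M_2 = 0.

-0.3750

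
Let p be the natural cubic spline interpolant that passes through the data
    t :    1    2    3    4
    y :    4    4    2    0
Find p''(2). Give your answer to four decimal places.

Write σ_i for p''(x_i). With h_i = 1, 1, 1 and divided differences Δ_i = 0, -2, -2, the continuity of p' gives the tridiagonal system
  1·σ_0 + 4·σ_1 + 1·σ_2 = 6(Δ_1 - Δ_0) = -12
  1·σ_1 + 4·σ_2 + 1·σ_3 = 6(Δ_2 - Δ_1) = 0
Natural end conditions: σ_0 = σ_3 = 0.
Hence σ_0 = 0, σ_1 = -16/5, σ_2 = 4/5, σ_3 = 0.

-3.2000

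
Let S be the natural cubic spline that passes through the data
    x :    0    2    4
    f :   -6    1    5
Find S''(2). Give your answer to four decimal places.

With m_i denoting the second derivative at x_i, h_i = 2, 2, and Δ_i = (y_(i+1) − y_i)/h_i = 7/2, 2:
  2·m_0 + 8·m_1 + 2·m_2 = 6(Δ_1 - Δ_0) = -9
Natural end conditions: m_0 = m_2 = 0.
Solving: m_0 = 0, m_1 = -9/8, m_2 = 0.

-1.1250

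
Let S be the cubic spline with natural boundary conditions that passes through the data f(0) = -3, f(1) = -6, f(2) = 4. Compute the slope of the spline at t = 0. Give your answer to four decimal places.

With M_i denoting the second derivative at x_i, h_i = 1, 1, and Δ_i = (y_(i+1) − y_i)/h_i = -3, 10:
  1·M_0 + 4·M_1 + 1·M_2 = 6(Δ_1 - Δ_0) = 78
Natural end conditions: M_0 = M_2 = 0.
Solving: M_0 = 0, M_1 = 39/2, M_2 = 0.
On [0, 1], S'(t) = b_0 + 2c_0·t + 3d_0·t² with b_0 = Δ_0 - h_0(2M_0 + M_1)/6 = -25/4, c_0 = M_0/2 = 0, d_0 = (M_1 - M_0)/(6h_0) = 13/4. So S'(0) = -25/4.

-6.2500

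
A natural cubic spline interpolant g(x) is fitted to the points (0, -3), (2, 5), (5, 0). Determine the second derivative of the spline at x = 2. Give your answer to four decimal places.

Let m_i = g''(x_i). Step sizes h_i = 2, 3; slopes of the chords Δ_i = (y_(i+1) - y_i)/h_i = 4, -5/3.
  2·m_0 + 10·m_1 + 3·m_2 = 6(Δ_1 - Δ_0) = -34
Natural end conditions: m_0 = m_2 = 0.
Forward elimination and back-substitution give m_0 = 0, m_1 = -17/5, m_2 = 0.

-3.4000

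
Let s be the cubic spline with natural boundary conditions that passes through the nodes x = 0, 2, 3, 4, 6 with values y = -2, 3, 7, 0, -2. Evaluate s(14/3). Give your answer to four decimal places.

-2.9731

With m_i denoting the second derivative at x_i, h_i = 2, 1, 1, 2, and Δ_i = (y_(i+1) − y_i)/h_i = 5/2, 4, -7, -1:
  2·m_0 + 6·m_1 + 1·m_2 = 6(Δ_1 - Δ_0) = 9
  1·m_1 + 4·m_2 + 1·m_3 = 6(Δ_2 - Δ_1) = -66
  1·m_2 + 6·m_3 + 2·m_4 = 6(Δ_3 - Δ_2) = 36
Natural end conditions: m_0 = m_4 = 0.
Hence m_0 = 0, m_1 = 213/44, m_2 = -441/22, m_3 = 411/44, m_4 = 0.
On [4, 6], s(x) = 0 - 159/22·(x - 4) + 411/88·(x - 4)² - 137/176·(x - 4)³.
With (x - 4) = 2/3: s(14/3) = -883/297.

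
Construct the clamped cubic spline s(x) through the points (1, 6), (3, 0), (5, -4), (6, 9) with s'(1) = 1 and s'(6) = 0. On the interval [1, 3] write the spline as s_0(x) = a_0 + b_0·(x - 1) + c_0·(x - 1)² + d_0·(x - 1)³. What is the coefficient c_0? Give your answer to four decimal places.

-1.8478

Put m_i = s'' at the i-th knot. Here h = (2, 2, 1) and Δ = (-3, -2, 13), so the interior equations h_(i-1)·m_(i-1) + 2(h_(i-1)+h_i)·m_i + h_i·m_(i+1) = 6(Δ_i − Δ_(i-1)) read
  2·m_0 + 8·m_1 + 2·m_2 = 6(Δ_1 - Δ_0) = 6
  2·m_1 + 6·m_2 + 1·m_3 = 6(Δ_2 - Δ_1) = 90
Clamped end conditions give two more equations: 2h_0·m_0 + h_0·m_1 = 6(Δ_0 - s'(1)) = -24 and h_2·m_2 + 2h_2·m_3 = 6(s'(6) - Δ_2) = -78.
Solving the tridiagonal system: m_0 = -85/23, m_1 = -106/23, m_2 = 578/23, m_3 = -1186/23.
On [1, 3], with s_0(x) = a_0 + b_0·(x - 1) + c_0·(x - 1)² + d_0·(x - 1)³: c_0 = m_0/2 = -85/46, d_0 = (m_1 - m_0)/(6h_0) = -7/92, b_0 = Δ_0 - h_0(2m_0 + m_1)/6 = 1.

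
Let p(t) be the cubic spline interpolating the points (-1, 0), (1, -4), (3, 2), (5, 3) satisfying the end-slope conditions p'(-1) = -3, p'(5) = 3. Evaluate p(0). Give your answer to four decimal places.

Let σ_i = p''(x_i). Step sizes h_i = 2, 2, 2; slopes of the chords Δ_i = (y_(i+1) - y_i)/h_i = -2, 3, 1/2.
  2·σ_0 + 8·σ_1 + 2·σ_2 = 6(Δ_1 - Δ_0) = 30
  2·σ_1 + 8·σ_2 + 2·σ_3 = 6(Δ_2 - Δ_1) = -15
Clamped end conditions give two more equations: 2h_0·σ_0 + h_0·σ_1 = 6(Δ_0 - p'(-1)) = 6 and h_2·σ_2 + 2h_2·σ_3 = 6(p'(5) - Δ_2) = 15.
Solving the tridiagonal system: σ_0 = -11/10, σ_1 = 26/5, σ_2 = -47/10, σ_3 = 61/10.
On [-1, 1], p(t) = 0 - 3·(t + 1) - 11/20·(t + 1)² + 21/40·(t + 1)³.
With (t + 1) = 1: p(0) = -121/40.

-3.0250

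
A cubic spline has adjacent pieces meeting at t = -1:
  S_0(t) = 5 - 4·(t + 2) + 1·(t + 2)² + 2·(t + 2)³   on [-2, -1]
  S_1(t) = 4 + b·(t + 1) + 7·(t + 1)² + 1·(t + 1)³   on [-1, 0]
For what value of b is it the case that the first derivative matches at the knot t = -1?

4

S_0'(t) = -4 + 2·(t + 2) + 6·(t + 2)², so S_0'(-1) = 4. On the right, S_1'(-1) = b, so b = 4.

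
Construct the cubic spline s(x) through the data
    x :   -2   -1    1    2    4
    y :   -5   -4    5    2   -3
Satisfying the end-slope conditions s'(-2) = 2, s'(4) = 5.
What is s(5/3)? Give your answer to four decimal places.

Put σ_i = s'' at the i-th knot. Here h = (1, 2, 1, 2) and Δ = (1, 9/2, -3, -5/2), so the interior equations h_(i-1)·σ_(i-1) + 2(h_(i-1)+h_i)·σ_i + h_i·σ_(i+1) = 6(Δ_i − Δ_(i-1)) read
  1·σ_0 + 6·σ_1 + 2·σ_2 = 6(Δ_1 - Δ_0) = 21
  2·σ_1 + 6·σ_2 + 1·σ_3 = 6(Δ_2 - Δ_1) = -45
  1·σ_2 + 6·σ_3 + 2·σ_4 = 6(Δ_3 - Δ_2) = 3
Clamped end conditions give two more equations: 2h_0·σ_0 + h_0·σ_1 = 6(Δ_0 - s'(-2)) = -6 and h_3·σ_3 + 2h_3·σ_4 = 6(s'(4) - Δ_3) = 45.
Forward elimination and back-substitution give σ_0 = -216/31, σ_1 = 246/31, σ_2 = -609/62, σ_3 = -60/31, σ_4 = 1515/124.
On [1, 2], s(x) = 5 + 37/62·(x - 1) - 609/124·(x - 1)² + 163/124·(x - 1)³.
With (x - 1) = 2/3: s(5/3) = 3017/837.

3.6045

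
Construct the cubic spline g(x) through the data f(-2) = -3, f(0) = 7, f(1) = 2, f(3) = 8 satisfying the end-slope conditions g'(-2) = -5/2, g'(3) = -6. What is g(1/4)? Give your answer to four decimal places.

6.1162

With σ_i denoting the second derivative at x_i, h_i = 2, 1, 2, and Δ_i = (y_(i+1) − y_i)/h_i = 5, -5, 3:
  2·σ_0 + 6·σ_1 + 1·σ_2 = 6(Δ_1 - Δ_0) = -60
  1·σ_1 + 6·σ_2 + 2·σ_3 = 6(Δ_2 - Δ_1) = 48
Clamped end conditions give two more equations: 2h_0·σ_0 + h_0·σ_1 = 6(Δ_0 - g'(-2)) = 45 and h_2·σ_2 + 2h_2·σ_3 = 6(g'(3) - Δ_2) = -54.
Hence σ_0 = 685/32, σ_1 = -325/16, σ_2 = 305/16, σ_3 = -737/32.
On [0, 1], g(x) = 7 - 45/32·x - 325/32·x² + 105/16·x³.
With x = 1/4: g(1/4) = 6263/1024.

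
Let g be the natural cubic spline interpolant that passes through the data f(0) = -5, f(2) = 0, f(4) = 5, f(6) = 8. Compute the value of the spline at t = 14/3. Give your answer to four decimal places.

6.1975

With m_i denoting the second derivative at x_i, h_i = 2, 2, 2, and Δ_i = (y_(i+1) − y_i)/h_i = 5/2, 5/2, 3/2:
  2·m_0 + 8·m_1 + 2·m_2 = 6(Δ_1 - Δ_0) = 0
  2·m_1 + 8·m_2 + 2·m_3 = 6(Δ_2 - Δ_1) = -6
Natural end conditions: m_0 = m_3 = 0.
Solving the tridiagonal system: m_0 = 0, m_1 = 1/5, m_2 = -4/5, m_3 = 0.
On [4, 6], g(t) = 5 + 61/30·(t - 4) - 2/5·(t - 4)² + 1/15·(t - 4)³.
With (t - 4) = 2/3: g(14/3) = 502/81.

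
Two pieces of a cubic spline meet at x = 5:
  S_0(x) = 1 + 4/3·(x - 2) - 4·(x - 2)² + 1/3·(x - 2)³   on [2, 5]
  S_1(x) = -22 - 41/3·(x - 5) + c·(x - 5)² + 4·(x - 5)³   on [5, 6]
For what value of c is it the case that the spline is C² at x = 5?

S_0''(x) = -8 + 2·(x - 2), so S_0''(5) = -2. On the right, S_1''(5) = 2c, so c = -1.

-1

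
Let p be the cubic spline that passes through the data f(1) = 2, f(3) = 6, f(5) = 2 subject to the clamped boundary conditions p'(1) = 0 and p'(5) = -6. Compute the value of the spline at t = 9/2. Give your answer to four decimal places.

4.4531

With M_i denoting the second derivative at x_i, h_i = 2, 2, and Δ_i = (y_(i+1) − y_i)/h_i = 2, -2:
  2·M_0 + 8·M_1 + 2·M_2 = 6(Δ_1 - Δ_0) = -24
Clamped end conditions give two more equations: 2h_0·M_0 + h_0·M_1 = 6(Δ_0 - p'(1)) = 12 and h_1·M_1 + 2h_1·M_2 = 6(p'(5) - Δ_1) = -24.
Forward elimination and back-substitution give M_0 = 9/2, M_1 = -3, M_2 = -9/2.
On [3, 5], p(t) = 6 + 3/2·(t - 3) - 3/2·(t - 3)² - 1/8·(t - 3)³.
With (t - 3) = 3/2: p(9/2) = 285/64.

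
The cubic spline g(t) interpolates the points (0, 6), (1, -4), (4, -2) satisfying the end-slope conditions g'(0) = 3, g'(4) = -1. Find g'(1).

-12

Put σ_i = g'' at the i-th knot. Here h = (1, 3) and Δ = (-10, 2/3), so the interior equations h_(i-1)·σ_(i-1) + 2(h_(i-1)+h_i)·σ_i + h_i·σ_(i+1) = 6(Δ_i − Δ_(i-1)) read
  1·σ_0 + 8·σ_1 + 3·σ_2 = 6(Δ_1 - Δ_0) = 64
Clamped end conditions give two more equations: 2h_0·σ_0 + h_0·σ_1 = 6(Δ_0 - g'(0)) = -78 and h_1·σ_1 + 2h_1·σ_2 = 6(g'(4) - Δ_1) = -10.
Solving the tridiagonal system: σ_0 = -48, σ_1 = 18, σ_2 = -32/3.
On [1, 4], g'(t) = b_1 + 2c_1·(t - 1) + 3d_1·(t - 1)² with b_1 = Δ_1 - h_1(2σ_1 + σ_2)/6 = -12, c_1 = σ_1/2 = 9, d_1 = (σ_2 - σ_1)/(6h_1) = -43/27. So g'(1) = -12.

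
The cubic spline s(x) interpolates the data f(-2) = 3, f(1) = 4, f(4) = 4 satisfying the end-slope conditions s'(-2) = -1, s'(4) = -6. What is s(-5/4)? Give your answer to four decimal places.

Let M_i = s''(x_i). Step sizes h_i = 3, 3; slopes of the chords Δ_i = (y_(i+1) - y_i)/h_i = 1/3, 0.
  3·M_0 + 12·M_1 + 3·M_2 = 6(Δ_1 - Δ_0) = -2
Clamped end conditions give two more equations: 2h_0·M_0 + h_0·M_1 = 6(Δ_0 - s'(-2)) = 8 and h_1·M_1 + 2h_1·M_2 = 6(s'(4) - Δ_1) = -36.
Solving: M_0 = 2/3, M_1 = 4/3, M_2 = -20/3.
On [-2, 1], s(x) = 3 - 1·(x + 2) + 1/3·(x + 2)² + 1/27·(x + 2)³.
With (x + 2) = 3/4: s(-5/4) = 157/64.

2.4531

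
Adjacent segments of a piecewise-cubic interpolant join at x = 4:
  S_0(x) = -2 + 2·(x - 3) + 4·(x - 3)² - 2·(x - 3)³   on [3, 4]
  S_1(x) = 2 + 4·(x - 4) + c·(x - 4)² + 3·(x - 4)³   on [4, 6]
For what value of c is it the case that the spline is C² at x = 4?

-2

S_0''(x) = 8 - 12·(x - 3), so S_0''(4) = -4. On the right, S_1''(4) = 2c, so c = -2.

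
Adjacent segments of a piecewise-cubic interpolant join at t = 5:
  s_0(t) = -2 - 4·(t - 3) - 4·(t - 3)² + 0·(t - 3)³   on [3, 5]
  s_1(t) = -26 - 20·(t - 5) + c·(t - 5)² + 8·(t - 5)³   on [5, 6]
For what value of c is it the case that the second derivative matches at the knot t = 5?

-4

s_0''(t) = -8 + 0·(t - 3), so s_0''(5) = -8. On the right, s_1''(5) = 2c, so c = -4.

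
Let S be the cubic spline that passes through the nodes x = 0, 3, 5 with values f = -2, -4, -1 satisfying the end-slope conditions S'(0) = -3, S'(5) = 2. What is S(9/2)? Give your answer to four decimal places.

-1.9422

Let σ_i = S''(x_i). Step sizes h_i = 3, 2; slopes of the chords Δ_i = (y_(i+1) - y_i)/h_i = -2/3, 3/2.
  3·σ_0 + 10·σ_1 + 2·σ_2 = 6(Δ_1 - Δ_0) = 13
Clamped end conditions give two more equations: 2h_0·σ_0 + h_0·σ_1 = 6(Δ_0 - S'(0)) = 14 and h_1·σ_1 + 2h_1·σ_2 = 6(S'(5) - Δ_1) = 3.
Hence σ_0 = 61/30, σ_1 = 3/5, σ_2 = 9/20.
On [3, 5], S(x) = -4 + 19/20·(x - 3) + 3/10·(x - 3)² - 1/80·(x - 3)³.
With (x - 3) = 3/2: S(9/2) = -1243/640.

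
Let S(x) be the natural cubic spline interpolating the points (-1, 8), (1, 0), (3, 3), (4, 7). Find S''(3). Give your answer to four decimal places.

1.2273

Put M_i = S'' at the i-th knot. Here h = (2, 2, 1) and Δ = (-4, 3/2, 4), so the interior equations h_(i-1)·M_(i-1) + 2(h_(i-1)+h_i)·M_i + h_i·M_(i+1) = 6(Δ_i − Δ_(i-1)) read
  2·M_0 + 8·M_1 + 2·M_2 = 6(Δ_1 - Δ_0) = 33
  2·M_1 + 6·M_2 + 1·M_3 = 6(Δ_2 - Δ_1) = 15
Natural end conditions: M_0 = M_3 = 0.
Hence M_0 = 0, M_1 = 42/11, M_2 = 27/22, M_3 = 0.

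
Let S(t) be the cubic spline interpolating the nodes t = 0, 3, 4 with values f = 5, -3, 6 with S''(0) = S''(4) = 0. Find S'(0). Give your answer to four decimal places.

With M_i denoting the second derivative at x_i, h_i = 3, 1, and Δ_i = (y_(i+1) − y_i)/h_i = -8/3, 9:
  3·M_0 + 8·M_1 + 1·M_2 = 6(Δ_1 - Δ_0) = 70
Natural end conditions: M_0 = M_2 = 0.
Solving: M_0 = 0, M_1 = 35/4, M_2 = 0.
On [0, 3], S'(t) = b_0 + 2c_0·t + 3d_0·t² with b_0 = Δ_0 - h_0(2M_0 + M_1)/6 = -169/24, c_0 = M_0/2 = 0, d_0 = (M_1 - M_0)/(6h_0) = 35/72. So S'(0) = -169/24.

-7.0417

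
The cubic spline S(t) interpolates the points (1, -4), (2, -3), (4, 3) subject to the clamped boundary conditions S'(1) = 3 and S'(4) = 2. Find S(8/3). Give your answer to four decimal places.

Put M_i = S'' at the i-th knot. Here h = (1, 2) and Δ = (1, 3), so the interior equations h_(i-1)·M_(i-1) + 2(h_(i-1)+h_i)·M_i + h_i·M_(i+1) = 6(Δ_i − Δ_(i-1)) read
  1·M_0 + 6·M_1 + 2·M_2 = 6(Δ_1 - Δ_0) = 12
Clamped end conditions give two more equations: 2h_0·M_0 + h_0·M_1 = 6(Δ_0 - S'(1)) = -12 and h_1·M_1 + 2h_1·M_2 = 6(S'(4) - Δ_1) = -6.
Solving: M_0 = -25/3, M_1 = 14/3, M_2 = -23/6.
On [2, 4], S(t) = -3 + 7/6·(t - 2) + 7/3·(t - 2)² - 17/24·(t - 2)³.
With (t - 2) = 2/3: S(8/3) = -113/81.

-1.3951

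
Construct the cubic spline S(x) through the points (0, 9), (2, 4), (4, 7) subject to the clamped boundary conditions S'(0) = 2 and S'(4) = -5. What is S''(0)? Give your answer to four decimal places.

Let M_i = S''(x_i). Step sizes h_i = 2, 2; slopes of the chords Δ_i = (y_(i+1) - y_i)/h_i = -5/2, 3/2.
  2·M_0 + 8·M_1 + 2·M_2 = 6(Δ_1 - Δ_0) = 24
Clamped end conditions give two more equations: 2h_0·M_0 + h_0·M_1 = 6(Δ_0 - S'(0)) = -27 and h_1·M_1 + 2h_1·M_2 = 6(S'(4) - Δ_1) = -39.
Forward elimination and back-substitution give M_0 = -23/2, M_1 = 19/2, M_2 = -29/2.

-11.5000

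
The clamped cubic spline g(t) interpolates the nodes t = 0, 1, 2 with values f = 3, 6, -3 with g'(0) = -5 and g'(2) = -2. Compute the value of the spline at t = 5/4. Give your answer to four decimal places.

With m_i denoting the second derivative at x_i, h_i = 1, 1, and Δ_i = (y_(i+1) − y_i)/h_i = 3, -9:
  1·m_0 + 4·m_1 + 1·m_2 = 6(Δ_1 - Δ_0) = -72
Clamped end conditions give two more equations: 2h_0·m_0 + h_0·m_1 = 6(Δ_0 - g'(0)) = 48 and h_1·m_1 + 2h_1·m_2 = 6(g'(2) - Δ_1) = 42.
Solving: m_0 = 87/2, m_1 = -39, m_2 = 81/2.
On [1, 2], g(t) = 6 - 11/4·(t - 1) - 39/2·(t - 1)² + 53/4·(t - 1)³.
With (t - 1) = 1/4: g(5/4) = 1101/256.

4.3008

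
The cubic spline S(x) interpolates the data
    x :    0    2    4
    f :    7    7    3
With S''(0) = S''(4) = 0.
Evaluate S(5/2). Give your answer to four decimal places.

6.3281

Write m_i for S''(x_i). With h_i = 2, 2 and divided differences Δ_i = 0, -2, the continuity of S' gives the tridiagonal system
  2·m_0 + 8·m_1 + 2·m_2 = 6(Δ_1 - Δ_0) = -12
Natural end conditions: m_0 = m_2 = 0.
Hence m_0 = 0, m_1 = -3/2, m_2 = 0.
On [2, 4], S(x) = 7 - 1·(x - 2) - 3/4·(x - 2)² + 1/8·(x - 2)³.
With (x - 2) = 1/2: S(5/2) = 405/64.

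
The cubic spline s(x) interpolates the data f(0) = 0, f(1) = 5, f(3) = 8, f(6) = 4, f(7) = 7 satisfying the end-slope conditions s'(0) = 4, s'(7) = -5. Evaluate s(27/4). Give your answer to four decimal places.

7.4680

Put σ_i = s'' at the i-th knot. Here h = (1, 2, 3, 1) and Δ = (5, 3/2, -4/3, 3), so the interior equations h_(i-1)·σ_(i-1) + 2(h_(i-1)+h_i)·σ_i + h_i·σ_(i+1) = 6(Δ_i − Δ_(i-1)) read
  1·σ_0 + 6·σ_1 + 2·σ_2 = 6(Δ_1 - Δ_0) = -21
  2·σ_1 + 10·σ_2 + 3·σ_3 = 6(Δ_2 - Δ_1) = -17
  3·σ_2 + 8·σ_3 + 1·σ_4 = 6(Δ_3 - Δ_2) = 26
Clamped end conditions give two more equations: 2h_0·σ_0 + h_0·σ_1 = 6(Δ_0 - s'(0)) = 6 and h_3·σ_3 + 2h_3·σ_4 = 6(s'(7) - Δ_3) = -48.
Hence σ_0 = 1009/222, σ_1 = -343/111, σ_2 = -1555/444, σ_3 = 597/74, σ_4 = -4149/148.
On [6, 7], s(x) = 4 + 1475/296·(x - 6) + 597/148·(x - 6)² - 1781/296·(x - 6)³.
With (x - 6) = 3/4: s(27/4) = 141473/18944.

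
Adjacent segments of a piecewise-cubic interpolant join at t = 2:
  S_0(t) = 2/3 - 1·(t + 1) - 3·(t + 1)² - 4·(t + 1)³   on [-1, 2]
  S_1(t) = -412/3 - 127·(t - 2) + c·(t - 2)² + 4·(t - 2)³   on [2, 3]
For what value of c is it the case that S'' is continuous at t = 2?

-39

S_0''(t) = -6 - 24·(t + 1), so S_0''(2) = -78. On the right, S_1''(2) = 2c, so c = -39.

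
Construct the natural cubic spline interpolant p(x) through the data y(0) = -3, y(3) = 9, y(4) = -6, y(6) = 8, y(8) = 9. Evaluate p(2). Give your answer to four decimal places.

14.9322

Write σ_i for p''(x_i). With h_i = 3, 1, 2, 2 and divided differences Δ_i = 4, -15, 7, 1/2, the continuity of p' gives the tridiagonal system
  3·σ_0 + 8·σ_1 + 1·σ_2 = 6(Δ_1 - Δ_0) = -114
  1·σ_1 + 6·σ_2 + 2·σ_3 = 6(Δ_2 - Δ_1) = 132
  2·σ_2 + 8·σ_3 + 2·σ_4 = 6(Δ_3 - Δ_2) = -39
Natural end conditions: σ_0 = σ_4 = 0.
Hence σ_0 = 0, σ_1 = -3075/172, σ_2 = 1248/43, σ_3 = -4173/344, σ_4 = 0.
On [0, 3], p(x) = -3 + 4451/344·x + 0·x² - 1025/1032·x³.
With x = 2: p(2) = 7705/516.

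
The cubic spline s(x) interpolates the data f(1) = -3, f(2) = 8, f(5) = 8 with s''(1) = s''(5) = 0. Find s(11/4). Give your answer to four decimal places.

12.0605

Write m_i for s''(x_i). With h_i = 1, 3 and divided differences Δ_i = 11, 0, the continuity of s' gives the tridiagonal system
  1·m_0 + 8·m_1 + 3·m_2 = 6(Δ_1 - Δ_0) = -66
Natural end conditions: m_0 = m_2 = 0.
Forward elimination and back-substitution give m_0 = 0, m_1 = -33/4, m_2 = 0.
On [2, 5], s(x) = 8 + 33/4·(x - 2) - 33/8·(x - 2)² + 11/24·(x - 2)³.
With (x - 2) = 3/4: s(11/4) = 6175/512.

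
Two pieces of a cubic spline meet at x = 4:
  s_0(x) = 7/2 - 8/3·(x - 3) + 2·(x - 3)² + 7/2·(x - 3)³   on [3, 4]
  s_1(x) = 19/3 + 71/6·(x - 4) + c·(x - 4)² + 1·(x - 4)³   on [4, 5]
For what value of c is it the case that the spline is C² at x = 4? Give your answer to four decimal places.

12.5000

s_0''(x) = 4 + 21·(x - 3), so s_0''(4) = 25. On the right, s_1''(4) = 2c, so c = 25/2.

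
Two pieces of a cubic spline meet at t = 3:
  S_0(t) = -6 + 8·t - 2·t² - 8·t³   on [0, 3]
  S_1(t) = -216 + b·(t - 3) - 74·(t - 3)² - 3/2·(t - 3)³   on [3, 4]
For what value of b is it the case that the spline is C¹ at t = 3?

S_0'(t) = 8 - 4·t - 24·t², so S_0'(3) = -220. On the right, S_1'(3) = b, so b = -220.

-220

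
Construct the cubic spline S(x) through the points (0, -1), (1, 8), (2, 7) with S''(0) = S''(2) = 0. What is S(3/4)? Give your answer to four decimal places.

Write σ_i for S''(x_i). With h_i = 1, 1 and divided differences Δ_i = 9, -1, the continuity of S' gives the tridiagonal system
  1·σ_0 + 4·σ_1 + 1·σ_2 = 6(Δ_1 - Δ_0) = -60
Natural end conditions: σ_0 = σ_2 = 0.
Forward elimination and back-substitution give σ_0 = 0, σ_1 = -15, σ_2 = 0.
On [0, 1], S(x) = -1 + 23/2·x + 0·x² - 5/2·x³.
With x = 3/4: S(3/4) = 841/128.

6.5703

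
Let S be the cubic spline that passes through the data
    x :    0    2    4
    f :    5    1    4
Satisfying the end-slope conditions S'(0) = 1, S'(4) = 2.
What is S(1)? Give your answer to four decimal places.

Put σ_i = S'' at the i-th knot. Here h = (2, 2) and Δ = (-2, 3/2), so the interior equations h_(i-1)·σ_(i-1) + 2(h_(i-1)+h_i)·σ_i + h_i·σ_(i+1) = 6(Δ_i − Δ_(i-1)) read
  2·σ_0 + 8·σ_1 + 2·σ_2 = 6(Δ_1 - Δ_0) = 21
Clamped end conditions give two more equations: 2h_0·σ_0 + h_0·σ_1 = 6(Δ_0 - S'(0)) = -18 and h_1·σ_1 + 2h_1·σ_2 = 6(S'(4) - Δ_1) = 3.
Solving: σ_0 = -55/8, σ_1 = 19/4, σ_2 = -13/8.
On [0, 2], S(x) = 5 + 1·x - 55/16·x² + 31/32·x³.
With x = 1: S(1) = 113/32.

3.5313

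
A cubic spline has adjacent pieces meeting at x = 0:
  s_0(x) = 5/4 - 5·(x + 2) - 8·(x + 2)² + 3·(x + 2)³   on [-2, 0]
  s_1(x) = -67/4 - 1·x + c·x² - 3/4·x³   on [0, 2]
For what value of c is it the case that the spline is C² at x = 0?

10

s_0''(x) = -16 + 18·(x + 2), so s_0''(0) = 20. On the right, s_1''(0) = 2c, so c = 10.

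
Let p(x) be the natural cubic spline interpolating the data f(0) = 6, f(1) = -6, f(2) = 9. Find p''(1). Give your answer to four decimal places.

With M_i denoting the second derivative at x_i, h_i = 1, 1, and Δ_i = (y_(i+1) − y_i)/h_i = -12, 15:
  1·M_0 + 4·M_1 + 1·M_2 = 6(Δ_1 - Δ_0) = 162
Natural end conditions: M_0 = M_2 = 0.
Solving: M_0 = 0, M_1 = 81/2, M_2 = 0.

40.5000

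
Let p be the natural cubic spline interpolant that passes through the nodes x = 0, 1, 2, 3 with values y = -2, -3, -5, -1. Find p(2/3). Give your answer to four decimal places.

-2.4198

With M_i denoting the second derivative at x_i, h_i = 1, 1, 1, and Δ_i = (y_(i+1) − y_i)/h_i = -1, -2, 4:
  1·M_0 + 4·M_1 + 1·M_2 = 6(Δ_1 - Δ_0) = -6
  1·M_1 + 4·M_2 + 1·M_3 = 6(Δ_2 - Δ_1) = 36
Natural end conditions: M_0 = M_3 = 0.
Solving the tridiagonal system: M_0 = 0, M_1 = -4, M_2 = 10, M_3 = 0.
On [0, 1], p(x) = -2 - 1/3·x + 0·x² - 2/3·x³.
With x = 2/3: p(2/3) = -196/81.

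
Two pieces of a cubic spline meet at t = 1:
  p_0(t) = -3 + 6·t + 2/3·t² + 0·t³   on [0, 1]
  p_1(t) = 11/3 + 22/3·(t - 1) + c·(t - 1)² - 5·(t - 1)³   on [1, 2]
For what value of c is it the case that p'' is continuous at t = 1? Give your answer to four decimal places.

0.6667

p_0''(t) = 4/3 + 0·t, so p_0''(1) = 4/3. On the right, p_1''(1) = 2c, so c = 2/3.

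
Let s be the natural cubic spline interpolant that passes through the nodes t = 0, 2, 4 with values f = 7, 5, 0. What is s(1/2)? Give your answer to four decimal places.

6.6758

Let M_i = s''(x_i). Step sizes h_i = 2, 2; slopes of the chords Δ_i = (y_(i+1) - y_i)/h_i = -1, -5/2.
  2·M_0 + 8·M_1 + 2·M_2 = 6(Δ_1 - Δ_0) = -9
Natural end conditions: M_0 = M_2 = 0.
Solving the tridiagonal system: M_0 = 0, M_1 = -9/8, M_2 = 0.
On [0, 2], s(t) = 7 - 5/8·t + 0·t² - 3/32·t³.
With t = 1/2: s(1/2) = 1709/256.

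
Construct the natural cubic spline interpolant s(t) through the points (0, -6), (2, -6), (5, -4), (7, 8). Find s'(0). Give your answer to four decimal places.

0.2051

With M_i denoting the second derivative at x_i, h_i = 2, 3, 2, and Δ_i = (y_(i+1) − y_i)/h_i = 0, 2/3, 6:
  2·M_0 + 10·M_1 + 3·M_2 = 6(Δ_1 - Δ_0) = 4
  3·M_1 + 10·M_2 + 2·M_3 = 6(Δ_2 - Δ_1) = 32
Natural end conditions: M_0 = M_3 = 0.
Hence M_0 = 0, M_1 = -8/13, M_2 = 44/13, M_3 = 0.
On [0, 2], s'(t) = b_0 + 2c_0·t + 3d_0·t² with b_0 = Δ_0 - h_0(2M_0 + M_1)/6 = 8/39, c_0 = M_0/2 = 0, d_0 = (M_1 - M_0)/(6h_0) = -2/39. So s'(0) = 8/39.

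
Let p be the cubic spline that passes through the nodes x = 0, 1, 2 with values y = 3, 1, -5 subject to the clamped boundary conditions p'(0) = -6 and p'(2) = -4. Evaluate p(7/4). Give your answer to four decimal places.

Put M_i = p'' at the i-th knot. Here h = (1, 1) and Δ = (-2, -6), so the interior equations h_(i-1)·M_(i-1) + 2(h_(i-1)+h_i)·M_i + h_i·M_(i+1) = 6(Δ_i − Δ_(i-1)) read
  1·M_0 + 4·M_1 + 1·M_2 = 6(Δ_1 - Δ_0) = -24
Clamped end conditions give two more equations: 2h_0·M_0 + h_0·M_1 = 6(Δ_0 - p'(0)) = 24 and h_1·M_1 + 2h_1·M_2 = 6(p'(2) - Δ_1) = 12.
Solving the tridiagonal system: M_0 = 19, M_1 = -14, M_2 = 13.
On [1, 2], p(x) = 1 - 7/2·(x - 1) - 7·(x - 1)² + 9/2·(x - 1)³.
With (x - 1) = 3/4: p(7/4) = -469/128.

-3.6641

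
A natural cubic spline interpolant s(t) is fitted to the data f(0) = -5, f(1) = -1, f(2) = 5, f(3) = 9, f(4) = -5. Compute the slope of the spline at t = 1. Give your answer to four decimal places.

4.7143

Let M_i = s''(x_i). Step sizes h_i = 1, 1, 1, 1; slopes of the chords Δ_i = (y_(i+1) - y_i)/h_i = 4, 6, 4, -14.
  1·M_0 + 4·M_1 + 1·M_2 = 6(Δ_1 - Δ_0) = 12
  1·M_1 + 4·M_2 + 1·M_3 = 6(Δ_2 - Δ_1) = -12
  1·M_2 + 4·M_3 + 1·M_4 = 6(Δ_3 - Δ_2) = -108
Natural end conditions: M_0 = M_4 = 0.
Hence M_0 = 0, M_1 = 15/7, M_2 = 24/7, M_3 = -195/7, M_4 = 0.
On [1, 2], s'(t) = b_1 + 2c_1·(t - 1) + 3d_1·(t - 1)² with b_1 = Δ_1 - h_1(2M_1 + M_2)/6 = 33/7, c_1 = M_1/2 = 15/14, d_1 = (M_2 - M_1)/(6h_1) = 3/14. So s'(1) = 33/7.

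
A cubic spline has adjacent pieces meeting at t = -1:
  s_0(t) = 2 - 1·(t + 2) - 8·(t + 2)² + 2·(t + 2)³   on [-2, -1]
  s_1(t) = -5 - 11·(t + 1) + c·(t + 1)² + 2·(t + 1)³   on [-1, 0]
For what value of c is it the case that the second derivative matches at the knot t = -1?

s_0''(t) = -16 + 12·(t + 2), so s_0''(-1) = -4. On the right, s_1''(-1) = 2c, so c = -2.

-2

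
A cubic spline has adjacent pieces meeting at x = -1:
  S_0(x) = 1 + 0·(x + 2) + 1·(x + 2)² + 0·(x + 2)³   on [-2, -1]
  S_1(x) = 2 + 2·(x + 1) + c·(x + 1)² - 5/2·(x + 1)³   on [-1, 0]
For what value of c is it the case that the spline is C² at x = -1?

S_0''(x) = 2 + 0·(x + 2), so S_0''(-1) = 2. On the right, S_1''(-1) = 2c, so c = 1.

1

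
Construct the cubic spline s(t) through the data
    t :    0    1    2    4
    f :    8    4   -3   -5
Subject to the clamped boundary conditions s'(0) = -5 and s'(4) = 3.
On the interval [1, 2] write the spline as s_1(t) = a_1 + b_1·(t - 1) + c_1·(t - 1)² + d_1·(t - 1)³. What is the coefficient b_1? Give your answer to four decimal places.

-5.4545

Let m_i = s''(x_i). Step sizes h_i = 1, 1, 2; slopes of the chords Δ_i = (y_(i+1) - y_i)/h_i = -4, -7, -1.
  1·m_0 + 4·m_1 + 1·m_2 = 6(Δ_1 - Δ_0) = -18
  1·m_1 + 6·m_2 + 2·m_3 = 6(Δ_2 - Δ_1) = 36
Clamped end conditions give two more equations: 2h_0·m_0 + h_0·m_1 = 6(Δ_0 - s'(0)) = 6 and h_2·m_2 + 2h_2·m_3 = 6(s'(4) - Δ_2) = 24.
Hence m_0 = 76/11, m_1 = -86/11, m_2 = 70/11, m_3 = 31/11.
On [1, 2], with s_1(t) = a_1 + b_1·(t - 1) + c_1·(t - 1)² + d_1·(t - 1)³: c_1 = m_1/2 = -43/11, d_1 = (m_2 - m_1)/(6h_1) = 26/11, b_1 = Δ_1 - h_1(2m_1 + m_2)/6 = -60/11.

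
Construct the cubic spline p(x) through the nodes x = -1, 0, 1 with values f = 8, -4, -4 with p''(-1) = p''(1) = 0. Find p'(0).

With M_i denoting the second derivative at x_i, h_i = 1, 1, and Δ_i = (y_(i+1) − y_i)/h_i = -12, 0:
  1·M_0 + 4·M_1 + 1·M_2 = 6(Δ_1 - Δ_0) = 72
Natural end conditions: M_0 = M_2 = 0.
Forward elimination and back-substitution give M_0 = 0, M_1 = 18, M_2 = 0.
On [0, 1], p'(x) = b_1 + 2c_1·x + 3d_1·x² with b_1 = Δ_1 - h_1(2M_1 + M_2)/6 = -6, c_1 = M_1/2 = 9, d_1 = (M_2 - M_1)/(6h_1) = -3. So p'(0) = -6.

-6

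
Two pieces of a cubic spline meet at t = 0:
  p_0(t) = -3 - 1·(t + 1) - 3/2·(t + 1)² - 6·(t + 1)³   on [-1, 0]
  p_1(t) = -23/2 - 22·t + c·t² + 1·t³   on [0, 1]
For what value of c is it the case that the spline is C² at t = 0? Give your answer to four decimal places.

-19.5000

p_0''(t) = -3 - 36·(t + 1), so p_0''(0) = -39. On the right, p_1''(0) = 2c, so c = -39/2.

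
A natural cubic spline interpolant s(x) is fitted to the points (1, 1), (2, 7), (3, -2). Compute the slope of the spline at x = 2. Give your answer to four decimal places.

Put M_i = s'' at the i-th knot. Here h = (1, 1) and Δ = (6, -9), so the interior equations h_(i-1)·M_(i-1) + 2(h_(i-1)+h_i)·M_i + h_i·M_(i+1) = 6(Δ_i − Δ_(i-1)) read
  1·M_0 + 4·M_1 + 1·M_2 = 6(Δ_1 - Δ_0) = -90
Natural end conditions: M_0 = M_2 = 0.
Solving: M_0 = 0, M_1 = -45/2, M_2 = 0.
On [2, 3], s'(x) = b_1 + 2c_1·(x - 2) + 3d_1·(x - 2)² with b_1 = Δ_1 - h_1(2M_1 + M_2)/6 = -3/2, c_1 = M_1/2 = -45/4, d_1 = (M_2 - M_1)/(6h_1) = 15/4. So s'(2) = -3/2.

-1.5000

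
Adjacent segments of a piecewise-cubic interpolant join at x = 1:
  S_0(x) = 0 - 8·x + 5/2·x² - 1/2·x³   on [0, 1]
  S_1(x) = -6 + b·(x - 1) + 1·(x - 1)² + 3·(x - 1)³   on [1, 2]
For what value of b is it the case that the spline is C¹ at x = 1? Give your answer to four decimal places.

S_0'(x) = -8 + 5·x - 3/2·x², so S_0'(1) = -9/2. On the right, S_1'(1) = b, so b = -9/2.

-4.5000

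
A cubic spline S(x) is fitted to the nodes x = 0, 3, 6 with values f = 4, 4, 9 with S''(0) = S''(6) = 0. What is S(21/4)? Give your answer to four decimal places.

7.4570

Put σ_i = S'' at the i-th knot. Here h = (3, 3) and Δ = (0, 5/3), so the interior equations h_(i-1)·σ_(i-1) + 2(h_(i-1)+h_i)·σ_i + h_i·σ_(i+1) = 6(Δ_i − Δ_(i-1)) read
  3·σ_0 + 12·σ_1 + 3·σ_2 = 6(Δ_1 - Δ_0) = 10
Natural end conditions: σ_0 = σ_2 = 0.
Hence σ_0 = 0, σ_1 = 5/6, σ_2 = 0.
On [3, 6], S(x) = 4 + 5/6·(x - 3) + 5/12·(x - 3)² - 5/108·(x - 3)³.
With (x - 3) = 9/4: S(21/4) = 1909/256.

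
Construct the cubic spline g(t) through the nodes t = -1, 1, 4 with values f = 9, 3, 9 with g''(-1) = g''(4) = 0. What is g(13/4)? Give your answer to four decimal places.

With m_i denoting the second derivative at x_i, h_i = 2, 3, and Δ_i = (y_(i+1) − y_i)/h_i = -3, 2:
  2·m_0 + 10·m_1 + 3·m_2 = 6(Δ_1 - Δ_0) = 30
Natural end conditions: m_0 = m_2 = 0.
Solving: m_0 = 0, m_1 = 3, m_2 = 0.
On [1, 4], g(t) = 3 - 1·(t - 1) + 3/2·(t - 1)² - 1/6·(t - 1)³.
With (t - 1) = 9/4: g(13/4) = 825/128.

6.4453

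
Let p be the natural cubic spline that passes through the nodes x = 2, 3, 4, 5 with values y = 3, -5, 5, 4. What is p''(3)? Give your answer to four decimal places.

Write M_i for p''(x_i). With h_i = 1, 1, 1 and divided differences Δ_i = -8, 10, -1, the continuity of p' gives the tridiagonal system
  1·M_0 + 4·M_1 + 1·M_2 = 6(Δ_1 - Δ_0) = 108
  1·M_1 + 4·M_2 + 1·M_3 = 6(Δ_2 - Δ_1) = -66
Natural end conditions: M_0 = M_3 = 0.
Hence M_0 = 0, M_1 = 166/5, M_2 = -124/5, M_3 = 0.

33.2000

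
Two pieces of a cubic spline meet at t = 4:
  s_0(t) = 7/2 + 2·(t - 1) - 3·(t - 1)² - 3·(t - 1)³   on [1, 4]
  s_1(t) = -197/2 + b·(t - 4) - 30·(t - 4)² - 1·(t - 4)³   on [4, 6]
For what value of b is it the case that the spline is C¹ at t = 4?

-97

s_0'(t) = 2 - 6·(t - 1) - 9·(t - 1)², so s_0'(4) = -97. On the right, s_1'(4) = b, so b = -97.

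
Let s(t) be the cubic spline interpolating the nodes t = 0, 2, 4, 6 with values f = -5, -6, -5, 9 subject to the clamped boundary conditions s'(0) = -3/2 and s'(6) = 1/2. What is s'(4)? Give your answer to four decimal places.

5.7667

Let m_i = s''(x_i). Step sizes h_i = 2, 2, 2; slopes of the chords Δ_i = (y_(i+1) - y_i)/h_i = -1/2, 1/2, 7.
  2·m_0 + 8·m_1 + 2·m_2 = 6(Δ_1 - Δ_0) = 6
  2·m_1 + 8·m_2 + 2·m_3 = 6(Δ_2 - Δ_1) = 39
Clamped end conditions give two more equations: 2h_0·m_0 + h_0·m_1 = 6(Δ_0 - s'(0)) = 6 and h_2·m_2 + 2h_2·m_3 = 6(s'(6) - Δ_2) = -39.
Hence m_0 = 77/30, m_1 = -32/15, m_2 = 269/30, m_3 = -427/30.
On [4, 6], s'(t) = b_2 + 2c_2·(t - 4) + 3d_2·(t - 4)² with b_2 = Δ_2 - h_2(2m_2 + m_3)/6 = 173/30, c_2 = m_2/2 = 269/60, d_2 = (m_3 - m_2)/(6h_2) = -29/15. So s'(4) = 173/30.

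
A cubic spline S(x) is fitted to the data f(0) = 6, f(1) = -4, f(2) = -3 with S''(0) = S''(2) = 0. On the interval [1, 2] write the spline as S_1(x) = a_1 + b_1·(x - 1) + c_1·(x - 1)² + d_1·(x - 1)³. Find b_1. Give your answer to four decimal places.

-4.5000

Put σ_i = S'' at the i-th knot. Here h = (1, 1) and Δ = (-10, 1), so the interior equations h_(i-1)·σ_(i-1) + 2(h_(i-1)+h_i)·σ_i + h_i·σ_(i+1) = 6(Δ_i − Δ_(i-1)) read
  1·σ_0 + 4·σ_1 + 1·σ_2 = 6(Δ_1 - Δ_0) = 66
Natural end conditions: σ_0 = σ_2 = 0.
Solving: σ_0 = 0, σ_1 = 33/2, σ_2 = 0.
On [1, 2], with S_1(x) = a_1 + b_1·(x - 1) + c_1·(x - 1)² + d_1·(x - 1)³: c_1 = σ_1/2 = 33/4, d_1 = (σ_2 - σ_1)/(6h_1) = -11/4, b_1 = Δ_1 - h_1(2σ_1 + σ_2)/6 = -9/2.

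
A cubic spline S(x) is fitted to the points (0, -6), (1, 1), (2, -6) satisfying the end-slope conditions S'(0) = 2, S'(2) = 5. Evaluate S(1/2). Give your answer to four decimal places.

Put m_i = S'' at the i-th knot. Here h = (1, 1) and Δ = (7, -7), so the interior equations h_(i-1)·m_(i-1) + 2(h_(i-1)+h_i)·m_i + h_i·m_(i+1) = 6(Δ_i − Δ_(i-1)) read
  1·m_0 + 4·m_1 + 1·m_2 = 6(Δ_1 - Δ_0) = -84
Clamped end conditions give two more equations: 2h_0·m_0 + h_0·m_1 = 6(Δ_0 - S'(0)) = 30 and h_1·m_1 + 2h_1·m_2 = 6(S'(2) - Δ_1) = 72.
Forward elimination and back-substitution give m_0 = 75/2, m_1 = -45, m_2 = 117/2.
On [0, 1], S(x) = -6 + 2·x + 75/4·x² - 55/4·x³.
With x = 1/2: S(1/2) = -65/32.

-2.0313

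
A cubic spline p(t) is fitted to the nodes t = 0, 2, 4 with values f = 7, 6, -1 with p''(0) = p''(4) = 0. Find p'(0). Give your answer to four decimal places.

0.2500

With M_i denoting the second derivative at x_i, h_i = 2, 2, and Δ_i = (y_(i+1) − y_i)/h_i = -1/2, -7/2:
  2·M_0 + 8·M_1 + 2·M_2 = 6(Δ_1 - Δ_0) = -18
Natural end conditions: M_0 = M_2 = 0.
Hence M_0 = 0, M_1 = -9/4, M_2 = 0.
On [0, 2], p'(t) = b_0 + 2c_0·t + 3d_0·t² with b_0 = Δ_0 - h_0(2M_0 + M_1)/6 = 1/4, c_0 = M_0/2 = 0, d_0 = (M_1 - M_0)/(6h_0) = -3/16. So p'(0) = 1/4.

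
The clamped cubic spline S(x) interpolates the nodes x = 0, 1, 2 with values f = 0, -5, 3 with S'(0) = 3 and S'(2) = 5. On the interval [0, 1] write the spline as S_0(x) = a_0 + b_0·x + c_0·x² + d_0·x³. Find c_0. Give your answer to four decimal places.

Write M_i for S''(x_i). With h_i = 1, 1 and divided differences Δ_i = -5, 8, the continuity of S' gives the tridiagonal system
  1·M_0 + 4·M_1 + 1·M_2 = 6(Δ_1 - Δ_0) = 78
Clamped end conditions give two more equations: 2h_0·M_0 + h_0·M_1 = 6(Δ_0 - S'(0)) = -48 and h_1·M_1 + 2h_1·M_2 = 6(S'(2) - Δ_1) = -18.
Hence M_0 = -85/2, M_1 = 37, M_2 = -55/2.
On [0, 1], with S_0(x) = a_0 + b_0·x + c_0·x² + d_0·x³: c_0 = M_0/2 = -85/4, d_0 = (M_1 - M_0)/(6h_0) = 53/4, b_0 = Δ_0 - h_0(2M_0 + M_1)/6 = 3.

-21.2500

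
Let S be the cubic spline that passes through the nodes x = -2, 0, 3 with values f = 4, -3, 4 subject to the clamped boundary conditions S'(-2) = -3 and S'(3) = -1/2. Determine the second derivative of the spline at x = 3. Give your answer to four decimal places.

Write σ_i for S''(x_i). With h_i = 2, 3 and divided differences Δ_i = -7/2, 7/3, the continuity of S' gives the tridiagonal system
  2·σ_0 + 10·σ_1 + 3·σ_2 = 6(Δ_1 - Δ_0) = 35
Clamped end conditions give two more equations: 2h_0·σ_0 + h_0·σ_1 = 6(Δ_0 - S'(-2)) = -3 and h_1·σ_1 + 2h_1·σ_2 = 6(S'(3) - Δ_1) = -17.
Hence σ_0 = -15/4, σ_1 = 6, σ_2 = -35/6.

-5.8333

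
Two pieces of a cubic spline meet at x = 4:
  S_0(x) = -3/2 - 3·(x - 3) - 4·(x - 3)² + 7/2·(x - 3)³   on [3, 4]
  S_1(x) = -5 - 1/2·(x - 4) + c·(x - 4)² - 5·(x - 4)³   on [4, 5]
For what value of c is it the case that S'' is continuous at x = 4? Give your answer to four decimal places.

S_0''(x) = -8 + 21·(x - 3), so S_0''(4) = 13. On the right, S_1''(4) = 2c, so c = 13/2.

6.5000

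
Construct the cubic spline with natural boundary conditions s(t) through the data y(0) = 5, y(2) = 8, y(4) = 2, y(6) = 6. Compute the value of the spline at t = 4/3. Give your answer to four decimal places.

With M_i denoting the second derivative at x_i, h_i = 2, 2, 2, and Δ_i = (y_(i+1) − y_i)/h_i = 3/2, -3, 2:
  2·M_0 + 8·M_1 + 2·M_2 = 6(Δ_1 - Δ_0) = -27
  2·M_1 + 8·M_2 + 2·M_3 = 6(Δ_2 - Δ_1) = 30
Natural end conditions: M_0 = M_3 = 0.
Forward elimination and back-substitution give M_0 = 0, M_1 = -23/5, M_2 = 49/10, M_3 = 0.
On [0, 2], s(t) = 5 + 91/30·t + 0·t² - 23/60·t³.
With t = 4/3: s(4/3) = 659/81.

8.1358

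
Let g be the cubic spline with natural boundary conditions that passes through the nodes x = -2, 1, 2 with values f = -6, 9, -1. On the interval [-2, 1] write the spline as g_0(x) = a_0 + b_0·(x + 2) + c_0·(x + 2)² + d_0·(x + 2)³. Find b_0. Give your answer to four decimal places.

Write σ_i for g''(x_i). With h_i = 3, 1 and divided differences Δ_i = 5, -10, the continuity of g' gives the tridiagonal system
  3·σ_0 + 8·σ_1 + 1·σ_2 = 6(Δ_1 - Δ_0) = -90
Natural end conditions: σ_0 = σ_2 = 0.
Solving the tridiagonal system: σ_0 = 0, σ_1 = -45/4, σ_2 = 0.
On [-2, 1], with g_0(x) = a_0 + b_0·(x + 2) + c_0·(x + 2)² + d_0·(x + 2)³: c_0 = σ_0/2 = 0, d_0 = (σ_1 - σ_0)/(6h_0) = -5/8, b_0 = Δ_0 - h_0(2σ_0 + σ_1)/6 = 85/8.

10.6250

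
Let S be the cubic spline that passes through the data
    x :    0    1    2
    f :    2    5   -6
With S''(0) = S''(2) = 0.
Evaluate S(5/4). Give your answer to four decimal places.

3.3984

Let σ_i = S''(x_i). Step sizes h_i = 1, 1; slopes of the chords Δ_i = (y_(i+1) - y_i)/h_i = 3, -11.
  1·σ_0 + 4·σ_1 + 1·σ_2 = 6(Δ_1 - Δ_0) = -84
Natural end conditions: σ_0 = σ_2 = 0.
Hence σ_0 = 0, σ_1 = -21, σ_2 = 0.
On [1, 2], S(x) = 5 - 4·(x - 1) - 21/2·(x - 1)² + 7/2·(x - 1)³.
With (x - 1) = 1/4: S(5/4) = 435/128.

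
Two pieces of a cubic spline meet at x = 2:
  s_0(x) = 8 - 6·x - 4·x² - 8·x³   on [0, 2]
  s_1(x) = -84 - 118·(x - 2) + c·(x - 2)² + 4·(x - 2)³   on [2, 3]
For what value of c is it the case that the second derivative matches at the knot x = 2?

-52

s_0''(x) = -8 - 48·x, so s_0''(2) = -104. On the right, s_1''(2) = 2c, so c = -52.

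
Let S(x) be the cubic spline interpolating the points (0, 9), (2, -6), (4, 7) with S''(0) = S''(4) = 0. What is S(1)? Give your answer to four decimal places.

-1.1250

Let σ_i = S''(x_i). Step sizes h_i = 2, 2; slopes of the chords Δ_i = (y_(i+1) - y_i)/h_i = -15/2, 13/2.
  2·σ_0 + 8·σ_1 + 2·σ_2 = 6(Δ_1 - Δ_0) = 84
Natural end conditions: σ_0 = σ_2 = 0.
Solving: σ_0 = 0, σ_1 = 21/2, σ_2 = 0.
On [0, 2], S(x) = 9 - 11·x + 0·x² + 7/8·x³.
With x = 1: S(1) = -9/8.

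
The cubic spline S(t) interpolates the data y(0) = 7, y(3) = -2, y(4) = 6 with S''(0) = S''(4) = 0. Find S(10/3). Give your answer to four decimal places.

0.1574

With M_i denoting the second derivative at x_i, h_i = 3, 1, and Δ_i = (y_(i+1) − y_i)/h_i = -3, 8:
  3·M_0 + 8·M_1 + 1·M_2 = 6(Δ_1 - Δ_0) = 66
Natural end conditions: M_0 = M_2 = 0.
Hence M_0 = 0, M_1 = 33/4, M_2 = 0.
On [3, 4], S(t) = -2 + 21/4·(t - 3) + 33/8·(t - 3)² - 11/8·(t - 3)³.
With (t - 3) = 1/3: S(10/3) = 17/108.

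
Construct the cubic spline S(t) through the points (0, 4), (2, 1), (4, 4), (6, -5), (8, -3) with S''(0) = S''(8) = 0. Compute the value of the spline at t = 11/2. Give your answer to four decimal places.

-2.9450

Let m_i = S''(x_i). Step sizes h_i = 2, 2, 2, 2; slopes of the chords Δ_i = (y_(i+1) - y_i)/h_i = -3/2, 3/2, -9/2, 1.
  2·m_0 + 8·m_1 + 2·m_2 = 6(Δ_1 - Δ_0) = 18
  2·m_1 + 8·m_2 + 2·m_3 = 6(Δ_2 - Δ_1) = -36
  2·m_2 + 8·m_3 + 2·m_4 = 6(Δ_3 - Δ_2) = 33
Natural end conditions: m_0 = m_4 = 0.
Solving: m_0 = 0, m_1 = 447/112, m_2 = -195/28, m_3 = 657/112, m_4 = 0.
On [4, 6], S(t) = 4 - 29/16·(t - 4) - 195/56·(t - 4)² + 479/448·(t - 4)³.
With (t - 4) = 3/2: S(11/2) = -10555/3584.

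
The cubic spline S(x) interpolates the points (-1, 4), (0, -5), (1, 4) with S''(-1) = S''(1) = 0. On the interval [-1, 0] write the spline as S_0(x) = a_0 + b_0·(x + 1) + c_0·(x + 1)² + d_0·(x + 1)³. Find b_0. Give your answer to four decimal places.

-13.5000

With M_i denoting the second derivative at x_i, h_i = 1, 1, and Δ_i = (y_(i+1) − y_i)/h_i = -9, 9:
  1·M_0 + 4·M_1 + 1·M_2 = 6(Δ_1 - Δ_0) = 108
Natural end conditions: M_0 = M_2 = 0.
Forward elimination and back-substitution give M_0 = 0, M_1 = 27, M_2 = 0.
On [-1, 0], with S_0(x) = a_0 + b_0·(x + 1) + c_0·(x + 1)² + d_0·(x + 1)³: c_0 = M_0/2 = 0, d_0 = (M_1 - M_0)/(6h_0) = 9/2, b_0 = Δ_0 - h_0(2M_0 + M_1)/6 = -27/2.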